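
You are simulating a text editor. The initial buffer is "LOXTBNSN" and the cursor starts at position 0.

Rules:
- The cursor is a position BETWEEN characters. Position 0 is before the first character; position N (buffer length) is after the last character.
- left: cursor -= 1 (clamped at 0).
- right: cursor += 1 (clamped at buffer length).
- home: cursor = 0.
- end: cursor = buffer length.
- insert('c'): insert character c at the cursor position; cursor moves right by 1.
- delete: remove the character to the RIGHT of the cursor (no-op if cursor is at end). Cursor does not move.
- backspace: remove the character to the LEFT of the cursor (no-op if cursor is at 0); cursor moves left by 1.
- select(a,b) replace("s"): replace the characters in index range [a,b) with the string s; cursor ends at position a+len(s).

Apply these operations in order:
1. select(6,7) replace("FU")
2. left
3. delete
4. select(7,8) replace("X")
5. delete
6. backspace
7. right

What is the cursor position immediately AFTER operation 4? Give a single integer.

After op 1 (select(6,7) replace("FU")): buf='LOXTBNFUN' cursor=8
After op 2 (left): buf='LOXTBNFUN' cursor=7
After op 3 (delete): buf='LOXTBNFN' cursor=7
After op 4 (select(7,8) replace("X")): buf='LOXTBNFX' cursor=8

Answer: 8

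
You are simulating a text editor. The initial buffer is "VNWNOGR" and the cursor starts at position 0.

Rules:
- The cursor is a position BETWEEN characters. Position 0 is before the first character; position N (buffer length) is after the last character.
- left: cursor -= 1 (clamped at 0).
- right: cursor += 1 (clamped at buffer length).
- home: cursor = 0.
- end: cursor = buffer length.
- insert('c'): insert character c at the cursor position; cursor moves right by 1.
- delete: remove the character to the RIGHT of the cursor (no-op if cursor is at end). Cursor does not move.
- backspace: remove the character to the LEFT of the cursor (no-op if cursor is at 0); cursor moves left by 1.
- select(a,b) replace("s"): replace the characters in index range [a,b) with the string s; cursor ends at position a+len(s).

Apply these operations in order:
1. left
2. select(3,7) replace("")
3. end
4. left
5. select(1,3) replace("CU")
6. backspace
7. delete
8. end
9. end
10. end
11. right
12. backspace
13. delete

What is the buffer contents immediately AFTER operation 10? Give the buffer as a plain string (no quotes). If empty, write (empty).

After op 1 (left): buf='VNWNOGR' cursor=0
After op 2 (select(3,7) replace("")): buf='VNW' cursor=3
After op 3 (end): buf='VNW' cursor=3
After op 4 (left): buf='VNW' cursor=2
After op 5 (select(1,3) replace("CU")): buf='VCU' cursor=3
After op 6 (backspace): buf='VC' cursor=2
After op 7 (delete): buf='VC' cursor=2
After op 8 (end): buf='VC' cursor=2
After op 9 (end): buf='VC' cursor=2
After op 10 (end): buf='VC' cursor=2

Answer: VC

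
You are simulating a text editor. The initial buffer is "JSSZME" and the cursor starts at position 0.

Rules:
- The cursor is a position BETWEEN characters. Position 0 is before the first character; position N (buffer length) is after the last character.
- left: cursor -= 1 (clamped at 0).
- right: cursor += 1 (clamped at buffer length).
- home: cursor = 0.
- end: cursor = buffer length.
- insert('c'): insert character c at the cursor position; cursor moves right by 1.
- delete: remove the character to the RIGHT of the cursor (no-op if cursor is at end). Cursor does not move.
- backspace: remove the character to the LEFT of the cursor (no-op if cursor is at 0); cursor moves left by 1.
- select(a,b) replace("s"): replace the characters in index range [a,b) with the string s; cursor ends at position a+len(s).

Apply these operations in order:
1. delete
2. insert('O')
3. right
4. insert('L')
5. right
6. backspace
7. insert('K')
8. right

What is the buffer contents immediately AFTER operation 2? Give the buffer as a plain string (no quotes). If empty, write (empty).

After op 1 (delete): buf='SSZME' cursor=0
After op 2 (insert('O')): buf='OSSZME' cursor=1

Answer: OSSZME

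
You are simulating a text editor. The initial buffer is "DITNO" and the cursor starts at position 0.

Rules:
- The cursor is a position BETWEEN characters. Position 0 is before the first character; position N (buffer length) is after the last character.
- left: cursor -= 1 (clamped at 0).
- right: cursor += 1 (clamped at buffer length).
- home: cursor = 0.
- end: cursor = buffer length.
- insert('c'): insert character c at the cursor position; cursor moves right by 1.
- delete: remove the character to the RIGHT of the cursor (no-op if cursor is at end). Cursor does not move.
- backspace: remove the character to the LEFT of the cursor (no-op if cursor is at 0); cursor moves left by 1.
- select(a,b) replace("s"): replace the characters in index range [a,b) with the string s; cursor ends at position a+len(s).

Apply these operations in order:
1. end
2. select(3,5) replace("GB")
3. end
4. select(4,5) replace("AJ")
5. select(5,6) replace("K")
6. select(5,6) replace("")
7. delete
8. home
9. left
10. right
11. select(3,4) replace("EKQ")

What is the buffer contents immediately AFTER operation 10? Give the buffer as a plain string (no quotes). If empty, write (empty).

After op 1 (end): buf='DITNO' cursor=5
After op 2 (select(3,5) replace("GB")): buf='DITGB' cursor=5
After op 3 (end): buf='DITGB' cursor=5
After op 4 (select(4,5) replace("AJ")): buf='DITGAJ' cursor=6
After op 5 (select(5,6) replace("K")): buf='DITGAK' cursor=6
After op 6 (select(5,6) replace("")): buf='DITGA' cursor=5
After op 7 (delete): buf='DITGA' cursor=5
After op 8 (home): buf='DITGA' cursor=0
After op 9 (left): buf='DITGA' cursor=0
After op 10 (right): buf='DITGA' cursor=1

Answer: DITGA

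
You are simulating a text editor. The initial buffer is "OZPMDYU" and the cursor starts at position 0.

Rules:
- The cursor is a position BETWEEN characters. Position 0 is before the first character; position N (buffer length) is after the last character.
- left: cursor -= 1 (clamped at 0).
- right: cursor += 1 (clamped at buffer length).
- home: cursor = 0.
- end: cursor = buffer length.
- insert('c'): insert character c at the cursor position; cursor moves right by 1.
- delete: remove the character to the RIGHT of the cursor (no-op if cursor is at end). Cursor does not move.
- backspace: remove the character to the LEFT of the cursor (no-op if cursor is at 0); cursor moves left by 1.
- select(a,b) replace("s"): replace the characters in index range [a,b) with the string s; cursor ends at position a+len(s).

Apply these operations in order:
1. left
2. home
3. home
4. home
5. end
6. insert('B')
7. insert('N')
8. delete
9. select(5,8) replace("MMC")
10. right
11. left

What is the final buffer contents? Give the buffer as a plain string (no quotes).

After op 1 (left): buf='OZPMDYU' cursor=0
After op 2 (home): buf='OZPMDYU' cursor=0
After op 3 (home): buf='OZPMDYU' cursor=0
After op 4 (home): buf='OZPMDYU' cursor=0
After op 5 (end): buf='OZPMDYU' cursor=7
After op 6 (insert('B')): buf='OZPMDYUB' cursor=8
After op 7 (insert('N')): buf='OZPMDYUBN' cursor=9
After op 8 (delete): buf='OZPMDYUBN' cursor=9
After op 9 (select(5,8) replace("MMC")): buf='OZPMDMMCN' cursor=8
After op 10 (right): buf='OZPMDMMCN' cursor=9
After op 11 (left): buf='OZPMDMMCN' cursor=8

Answer: OZPMDMMCN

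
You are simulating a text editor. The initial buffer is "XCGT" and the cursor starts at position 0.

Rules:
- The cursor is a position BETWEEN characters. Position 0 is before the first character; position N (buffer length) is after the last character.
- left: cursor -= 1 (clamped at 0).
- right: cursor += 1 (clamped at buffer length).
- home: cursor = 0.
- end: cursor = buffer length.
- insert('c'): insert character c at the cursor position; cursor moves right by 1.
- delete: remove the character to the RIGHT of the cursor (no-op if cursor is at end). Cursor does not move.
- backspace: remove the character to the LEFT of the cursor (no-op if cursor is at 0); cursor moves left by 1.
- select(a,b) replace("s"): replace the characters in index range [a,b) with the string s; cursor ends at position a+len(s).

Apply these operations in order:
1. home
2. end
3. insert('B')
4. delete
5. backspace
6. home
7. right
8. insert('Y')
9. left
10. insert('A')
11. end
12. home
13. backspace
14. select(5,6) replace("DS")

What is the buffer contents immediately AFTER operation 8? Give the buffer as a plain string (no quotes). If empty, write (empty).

Answer: XYCGT

Derivation:
After op 1 (home): buf='XCGT' cursor=0
After op 2 (end): buf='XCGT' cursor=4
After op 3 (insert('B')): buf='XCGTB' cursor=5
After op 4 (delete): buf='XCGTB' cursor=5
After op 5 (backspace): buf='XCGT' cursor=4
After op 6 (home): buf='XCGT' cursor=0
After op 7 (right): buf='XCGT' cursor=1
After op 8 (insert('Y')): buf='XYCGT' cursor=2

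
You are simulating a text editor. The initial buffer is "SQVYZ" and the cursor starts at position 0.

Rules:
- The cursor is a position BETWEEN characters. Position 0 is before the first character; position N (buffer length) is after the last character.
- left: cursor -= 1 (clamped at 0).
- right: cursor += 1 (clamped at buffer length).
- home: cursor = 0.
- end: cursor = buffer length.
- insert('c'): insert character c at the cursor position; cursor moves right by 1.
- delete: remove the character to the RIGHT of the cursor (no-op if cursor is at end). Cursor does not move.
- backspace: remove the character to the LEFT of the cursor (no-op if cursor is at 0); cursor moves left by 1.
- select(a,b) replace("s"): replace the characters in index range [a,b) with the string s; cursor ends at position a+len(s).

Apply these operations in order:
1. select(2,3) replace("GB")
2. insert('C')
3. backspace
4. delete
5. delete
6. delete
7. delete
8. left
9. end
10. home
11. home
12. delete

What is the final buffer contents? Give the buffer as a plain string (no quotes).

Answer: QGB

Derivation:
After op 1 (select(2,3) replace("GB")): buf='SQGBYZ' cursor=4
After op 2 (insert('C')): buf='SQGBCYZ' cursor=5
After op 3 (backspace): buf='SQGBYZ' cursor=4
After op 4 (delete): buf='SQGBZ' cursor=4
After op 5 (delete): buf='SQGB' cursor=4
After op 6 (delete): buf='SQGB' cursor=4
After op 7 (delete): buf='SQGB' cursor=4
After op 8 (left): buf='SQGB' cursor=3
After op 9 (end): buf='SQGB' cursor=4
After op 10 (home): buf='SQGB' cursor=0
After op 11 (home): buf='SQGB' cursor=0
After op 12 (delete): buf='QGB' cursor=0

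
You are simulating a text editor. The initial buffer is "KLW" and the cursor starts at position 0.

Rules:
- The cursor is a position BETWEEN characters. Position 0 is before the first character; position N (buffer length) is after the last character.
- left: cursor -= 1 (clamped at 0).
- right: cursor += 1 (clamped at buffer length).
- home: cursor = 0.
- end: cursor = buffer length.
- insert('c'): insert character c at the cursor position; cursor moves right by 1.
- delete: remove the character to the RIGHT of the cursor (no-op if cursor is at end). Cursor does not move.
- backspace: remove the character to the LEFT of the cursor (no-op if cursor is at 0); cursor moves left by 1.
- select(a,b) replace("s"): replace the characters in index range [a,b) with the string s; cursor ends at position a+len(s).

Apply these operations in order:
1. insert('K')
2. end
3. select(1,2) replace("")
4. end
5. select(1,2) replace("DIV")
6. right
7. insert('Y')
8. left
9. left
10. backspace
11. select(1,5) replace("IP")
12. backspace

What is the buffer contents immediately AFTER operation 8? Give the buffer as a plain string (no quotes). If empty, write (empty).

After op 1 (insert('K')): buf='KKLW' cursor=1
After op 2 (end): buf='KKLW' cursor=4
After op 3 (select(1,2) replace("")): buf='KLW' cursor=1
After op 4 (end): buf='KLW' cursor=3
After op 5 (select(1,2) replace("DIV")): buf='KDIVW' cursor=4
After op 6 (right): buf='KDIVW' cursor=5
After op 7 (insert('Y')): buf='KDIVWY' cursor=6
After op 8 (left): buf='KDIVWY' cursor=5

Answer: KDIVWY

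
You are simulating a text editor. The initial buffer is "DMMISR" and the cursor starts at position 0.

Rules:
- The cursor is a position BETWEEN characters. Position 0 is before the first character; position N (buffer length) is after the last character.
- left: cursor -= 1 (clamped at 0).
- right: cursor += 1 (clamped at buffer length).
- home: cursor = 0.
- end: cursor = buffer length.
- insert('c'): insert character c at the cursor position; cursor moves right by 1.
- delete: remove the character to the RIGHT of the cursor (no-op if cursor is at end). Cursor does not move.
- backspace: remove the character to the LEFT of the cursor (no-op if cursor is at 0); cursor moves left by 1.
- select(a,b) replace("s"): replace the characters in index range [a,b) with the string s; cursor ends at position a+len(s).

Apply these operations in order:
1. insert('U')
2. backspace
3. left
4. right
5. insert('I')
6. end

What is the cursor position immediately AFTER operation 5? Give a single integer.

Answer: 2

Derivation:
After op 1 (insert('U')): buf='UDMMISR' cursor=1
After op 2 (backspace): buf='DMMISR' cursor=0
After op 3 (left): buf='DMMISR' cursor=0
After op 4 (right): buf='DMMISR' cursor=1
After op 5 (insert('I')): buf='DIMMISR' cursor=2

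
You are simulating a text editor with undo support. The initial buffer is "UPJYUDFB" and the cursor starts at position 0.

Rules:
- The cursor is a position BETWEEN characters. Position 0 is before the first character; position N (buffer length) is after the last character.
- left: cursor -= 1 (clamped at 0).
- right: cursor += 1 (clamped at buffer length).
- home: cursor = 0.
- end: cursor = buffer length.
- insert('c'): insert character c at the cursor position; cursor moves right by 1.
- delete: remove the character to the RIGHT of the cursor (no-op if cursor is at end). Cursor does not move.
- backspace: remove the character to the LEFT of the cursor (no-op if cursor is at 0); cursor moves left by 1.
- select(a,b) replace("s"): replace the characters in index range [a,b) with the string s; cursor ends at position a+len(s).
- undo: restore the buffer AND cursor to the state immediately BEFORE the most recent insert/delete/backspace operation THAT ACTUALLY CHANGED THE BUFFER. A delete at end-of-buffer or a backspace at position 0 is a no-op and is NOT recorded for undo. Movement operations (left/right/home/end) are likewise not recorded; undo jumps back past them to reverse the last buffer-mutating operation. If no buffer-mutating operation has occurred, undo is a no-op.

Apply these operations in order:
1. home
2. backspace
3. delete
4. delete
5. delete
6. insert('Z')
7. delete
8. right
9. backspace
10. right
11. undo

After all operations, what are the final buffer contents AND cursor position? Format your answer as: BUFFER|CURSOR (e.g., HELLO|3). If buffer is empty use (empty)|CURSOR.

After op 1 (home): buf='UPJYUDFB' cursor=0
After op 2 (backspace): buf='UPJYUDFB' cursor=0
After op 3 (delete): buf='PJYUDFB' cursor=0
After op 4 (delete): buf='JYUDFB' cursor=0
After op 5 (delete): buf='YUDFB' cursor=0
After op 6 (insert('Z')): buf='ZYUDFB' cursor=1
After op 7 (delete): buf='ZUDFB' cursor=1
After op 8 (right): buf='ZUDFB' cursor=2
After op 9 (backspace): buf='ZDFB' cursor=1
After op 10 (right): buf='ZDFB' cursor=2
After op 11 (undo): buf='ZUDFB' cursor=2

Answer: ZUDFB|2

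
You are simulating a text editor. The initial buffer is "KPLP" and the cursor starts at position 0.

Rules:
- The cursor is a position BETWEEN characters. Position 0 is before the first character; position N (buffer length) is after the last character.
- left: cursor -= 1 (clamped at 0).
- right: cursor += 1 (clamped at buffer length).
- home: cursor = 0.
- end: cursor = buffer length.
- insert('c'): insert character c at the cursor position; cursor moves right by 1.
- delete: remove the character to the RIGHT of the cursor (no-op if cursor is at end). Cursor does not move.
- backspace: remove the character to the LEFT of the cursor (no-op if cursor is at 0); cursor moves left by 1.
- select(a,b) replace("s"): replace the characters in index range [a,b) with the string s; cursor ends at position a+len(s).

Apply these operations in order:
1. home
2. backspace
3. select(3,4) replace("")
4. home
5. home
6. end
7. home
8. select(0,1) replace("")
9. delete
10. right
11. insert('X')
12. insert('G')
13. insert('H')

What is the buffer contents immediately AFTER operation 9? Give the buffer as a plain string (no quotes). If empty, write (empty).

Answer: L

Derivation:
After op 1 (home): buf='KPLP' cursor=0
After op 2 (backspace): buf='KPLP' cursor=0
After op 3 (select(3,4) replace("")): buf='KPL' cursor=3
After op 4 (home): buf='KPL' cursor=0
After op 5 (home): buf='KPL' cursor=0
After op 6 (end): buf='KPL' cursor=3
After op 7 (home): buf='KPL' cursor=0
After op 8 (select(0,1) replace("")): buf='PL' cursor=0
After op 9 (delete): buf='L' cursor=0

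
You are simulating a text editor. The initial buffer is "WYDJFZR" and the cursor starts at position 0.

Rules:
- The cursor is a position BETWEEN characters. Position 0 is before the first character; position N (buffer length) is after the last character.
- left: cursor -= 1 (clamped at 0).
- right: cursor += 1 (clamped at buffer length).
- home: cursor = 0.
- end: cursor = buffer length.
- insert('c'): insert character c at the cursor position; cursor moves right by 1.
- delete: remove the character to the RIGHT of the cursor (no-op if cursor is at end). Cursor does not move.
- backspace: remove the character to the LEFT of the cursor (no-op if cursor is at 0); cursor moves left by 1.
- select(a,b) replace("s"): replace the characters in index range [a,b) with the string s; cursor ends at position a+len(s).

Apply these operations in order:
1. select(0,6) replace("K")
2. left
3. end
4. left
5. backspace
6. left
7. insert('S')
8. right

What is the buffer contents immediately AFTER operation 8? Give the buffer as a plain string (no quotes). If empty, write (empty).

Answer: SR

Derivation:
After op 1 (select(0,6) replace("K")): buf='KR' cursor=1
After op 2 (left): buf='KR' cursor=0
After op 3 (end): buf='KR' cursor=2
After op 4 (left): buf='KR' cursor=1
After op 5 (backspace): buf='R' cursor=0
After op 6 (left): buf='R' cursor=0
After op 7 (insert('S')): buf='SR' cursor=1
After op 8 (right): buf='SR' cursor=2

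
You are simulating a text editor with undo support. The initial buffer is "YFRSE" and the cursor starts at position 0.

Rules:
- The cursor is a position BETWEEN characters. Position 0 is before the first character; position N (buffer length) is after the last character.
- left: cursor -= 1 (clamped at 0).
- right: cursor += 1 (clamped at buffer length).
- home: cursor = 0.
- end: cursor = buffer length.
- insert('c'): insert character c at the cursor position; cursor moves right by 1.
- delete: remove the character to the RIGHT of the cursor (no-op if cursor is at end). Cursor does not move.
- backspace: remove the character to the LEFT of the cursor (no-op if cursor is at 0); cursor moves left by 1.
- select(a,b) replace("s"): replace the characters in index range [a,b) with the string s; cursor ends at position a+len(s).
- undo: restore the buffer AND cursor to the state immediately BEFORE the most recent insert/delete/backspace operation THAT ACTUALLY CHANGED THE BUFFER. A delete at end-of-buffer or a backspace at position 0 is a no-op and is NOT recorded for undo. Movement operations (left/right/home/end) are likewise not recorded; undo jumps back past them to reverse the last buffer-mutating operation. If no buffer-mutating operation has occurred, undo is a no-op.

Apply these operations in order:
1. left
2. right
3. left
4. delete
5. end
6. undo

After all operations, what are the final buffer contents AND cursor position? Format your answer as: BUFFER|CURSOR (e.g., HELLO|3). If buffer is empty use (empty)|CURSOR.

Answer: YFRSE|0

Derivation:
After op 1 (left): buf='YFRSE' cursor=0
After op 2 (right): buf='YFRSE' cursor=1
After op 3 (left): buf='YFRSE' cursor=0
After op 4 (delete): buf='FRSE' cursor=0
After op 5 (end): buf='FRSE' cursor=4
After op 6 (undo): buf='YFRSE' cursor=0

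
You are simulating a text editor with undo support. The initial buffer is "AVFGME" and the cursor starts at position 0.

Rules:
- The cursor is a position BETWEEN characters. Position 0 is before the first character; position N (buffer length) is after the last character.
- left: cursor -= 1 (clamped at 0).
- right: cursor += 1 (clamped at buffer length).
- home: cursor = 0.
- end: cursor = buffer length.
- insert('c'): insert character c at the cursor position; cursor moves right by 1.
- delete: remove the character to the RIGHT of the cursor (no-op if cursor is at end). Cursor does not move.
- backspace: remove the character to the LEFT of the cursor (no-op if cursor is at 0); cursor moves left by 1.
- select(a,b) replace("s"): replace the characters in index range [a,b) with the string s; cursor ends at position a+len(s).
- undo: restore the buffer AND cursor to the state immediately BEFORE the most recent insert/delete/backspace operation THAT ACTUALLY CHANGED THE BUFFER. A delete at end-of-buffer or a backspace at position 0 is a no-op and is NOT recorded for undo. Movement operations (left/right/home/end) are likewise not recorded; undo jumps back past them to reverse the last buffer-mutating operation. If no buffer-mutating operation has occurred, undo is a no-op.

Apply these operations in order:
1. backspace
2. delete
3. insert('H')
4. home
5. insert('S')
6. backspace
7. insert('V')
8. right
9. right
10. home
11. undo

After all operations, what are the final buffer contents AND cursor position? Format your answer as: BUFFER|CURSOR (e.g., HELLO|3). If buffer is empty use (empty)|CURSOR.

After op 1 (backspace): buf='AVFGME' cursor=0
After op 2 (delete): buf='VFGME' cursor=0
After op 3 (insert('H')): buf='HVFGME' cursor=1
After op 4 (home): buf='HVFGME' cursor=0
After op 5 (insert('S')): buf='SHVFGME' cursor=1
After op 6 (backspace): buf='HVFGME' cursor=0
After op 7 (insert('V')): buf='VHVFGME' cursor=1
After op 8 (right): buf='VHVFGME' cursor=2
After op 9 (right): buf='VHVFGME' cursor=3
After op 10 (home): buf='VHVFGME' cursor=0
After op 11 (undo): buf='HVFGME' cursor=0

Answer: HVFGME|0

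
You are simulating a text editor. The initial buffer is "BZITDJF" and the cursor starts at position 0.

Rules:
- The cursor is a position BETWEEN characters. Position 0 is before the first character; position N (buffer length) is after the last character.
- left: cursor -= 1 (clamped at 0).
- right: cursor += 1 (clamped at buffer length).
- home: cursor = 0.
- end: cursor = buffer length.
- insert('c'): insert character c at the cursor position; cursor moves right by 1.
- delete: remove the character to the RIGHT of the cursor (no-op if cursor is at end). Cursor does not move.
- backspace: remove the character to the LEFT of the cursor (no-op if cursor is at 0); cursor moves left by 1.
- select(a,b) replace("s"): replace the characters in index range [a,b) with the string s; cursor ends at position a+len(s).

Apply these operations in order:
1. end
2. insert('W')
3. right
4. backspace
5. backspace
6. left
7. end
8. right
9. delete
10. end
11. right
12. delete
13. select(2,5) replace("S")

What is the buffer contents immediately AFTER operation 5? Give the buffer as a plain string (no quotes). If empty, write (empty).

After op 1 (end): buf='BZITDJF' cursor=7
After op 2 (insert('W')): buf='BZITDJFW' cursor=8
After op 3 (right): buf='BZITDJFW' cursor=8
After op 4 (backspace): buf='BZITDJF' cursor=7
After op 5 (backspace): buf='BZITDJ' cursor=6

Answer: BZITDJ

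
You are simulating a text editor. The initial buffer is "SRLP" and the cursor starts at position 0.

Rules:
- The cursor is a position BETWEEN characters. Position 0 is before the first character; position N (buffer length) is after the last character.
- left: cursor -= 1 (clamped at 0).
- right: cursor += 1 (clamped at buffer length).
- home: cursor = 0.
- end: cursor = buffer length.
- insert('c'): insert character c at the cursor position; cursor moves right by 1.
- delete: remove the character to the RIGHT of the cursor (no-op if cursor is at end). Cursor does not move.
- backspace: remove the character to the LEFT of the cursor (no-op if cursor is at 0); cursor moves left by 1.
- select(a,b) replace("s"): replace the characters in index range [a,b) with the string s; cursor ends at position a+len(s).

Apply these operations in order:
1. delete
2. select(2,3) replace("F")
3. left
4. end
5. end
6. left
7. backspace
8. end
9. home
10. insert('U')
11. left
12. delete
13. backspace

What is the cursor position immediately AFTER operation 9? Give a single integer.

Answer: 0

Derivation:
After op 1 (delete): buf='RLP' cursor=0
After op 2 (select(2,3) replace("F")): buf='RLF' cursor=3
After op 3 (left): buf='RLF' cursor=2
After op 4 (end): buf='RLF' cursor=3
After op 5 (end): buf='RLF' cursor=3
After op 6 (left): buf='RLF' cursor=2
After op 7 (backspace): buf='RF' cursor=1
After op 8 (end): buf='RF' cursor=2
After op 9 (home): buf='RF' cursor=0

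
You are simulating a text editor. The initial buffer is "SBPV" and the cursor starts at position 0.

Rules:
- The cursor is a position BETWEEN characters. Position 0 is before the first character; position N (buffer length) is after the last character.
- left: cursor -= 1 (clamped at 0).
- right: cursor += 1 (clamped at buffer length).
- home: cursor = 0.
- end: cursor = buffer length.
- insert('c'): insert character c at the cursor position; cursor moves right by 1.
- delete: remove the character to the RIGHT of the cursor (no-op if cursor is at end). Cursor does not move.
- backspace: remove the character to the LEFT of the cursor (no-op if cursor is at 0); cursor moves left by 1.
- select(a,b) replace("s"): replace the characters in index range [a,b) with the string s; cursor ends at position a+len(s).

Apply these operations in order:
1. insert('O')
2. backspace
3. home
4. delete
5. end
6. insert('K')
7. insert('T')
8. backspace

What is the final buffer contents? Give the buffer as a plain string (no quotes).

Answer: BPVK

Derivation:
After op 1 (insert('O')): buf='OSBPV' cursor=1
After op 2 (backspace): buf='SBPV' cursor=0
After op 3 (home): buf='SBPV' cursor=0
After op 4 (delete): buf='BPV' cursor=0
After op 5 (end): buf='BPV' cursor=3
After op 6 (insert('K')): buf='BPVK' cursor=4
After op 7 (insert('T')): buf='BPVKT' cursor=5
After op 8 (backspace): buf='BPVK' cursor=4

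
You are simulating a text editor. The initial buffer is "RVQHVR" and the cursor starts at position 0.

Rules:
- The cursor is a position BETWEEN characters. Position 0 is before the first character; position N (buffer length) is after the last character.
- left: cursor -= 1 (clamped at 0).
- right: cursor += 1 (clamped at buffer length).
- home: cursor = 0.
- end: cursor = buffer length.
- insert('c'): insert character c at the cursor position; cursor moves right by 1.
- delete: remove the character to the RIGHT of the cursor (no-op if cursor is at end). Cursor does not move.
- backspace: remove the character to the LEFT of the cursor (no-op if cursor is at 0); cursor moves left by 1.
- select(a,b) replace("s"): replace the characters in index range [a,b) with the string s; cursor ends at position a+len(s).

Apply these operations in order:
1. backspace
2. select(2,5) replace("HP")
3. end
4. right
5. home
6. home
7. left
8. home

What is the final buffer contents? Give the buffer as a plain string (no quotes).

After op 1 (backspace): buf='RVQHVR' cursor=0
After op 2 (select(2,5) replace("HP")): buf='RVHPR' cursor=4
After op 3 (end): buf='RVHPR' cursor=5
After op 4 (right): buf='RVHPR' cursor=5
After op 5 (home): buf='RVHPR' cursor=0
After op 6 (home): buf='RVHPR' cursor=0
After op 7 (left): buf='RVHPR' cursor=0
After op 8 (home): buf='RVHPR' cursor=0

Answer: RVHPR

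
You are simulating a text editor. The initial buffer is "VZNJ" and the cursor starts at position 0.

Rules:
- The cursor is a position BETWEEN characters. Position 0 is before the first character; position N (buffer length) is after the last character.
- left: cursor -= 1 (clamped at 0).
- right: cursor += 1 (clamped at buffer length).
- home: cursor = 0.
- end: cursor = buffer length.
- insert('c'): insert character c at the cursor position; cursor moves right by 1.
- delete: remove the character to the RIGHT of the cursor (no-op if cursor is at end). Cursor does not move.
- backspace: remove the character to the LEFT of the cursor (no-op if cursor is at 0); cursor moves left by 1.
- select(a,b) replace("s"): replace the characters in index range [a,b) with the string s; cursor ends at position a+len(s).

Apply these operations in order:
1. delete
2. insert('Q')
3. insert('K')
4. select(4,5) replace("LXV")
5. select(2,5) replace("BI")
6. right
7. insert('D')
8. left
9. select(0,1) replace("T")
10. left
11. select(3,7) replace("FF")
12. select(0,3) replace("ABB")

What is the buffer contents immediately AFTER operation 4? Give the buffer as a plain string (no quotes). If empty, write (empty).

After op 1 (delete): buf='ZNJ' cursor=0
After op 2 (insert('Q')): buf='QZNJ' cursor=1
After op 3 (insert('K')): buf='QKZNJ' cursor=2
After op 4 (select(4,5) replace("LXV")): buf='QKZNLXV' cursor=7

Answer: QKZNLXV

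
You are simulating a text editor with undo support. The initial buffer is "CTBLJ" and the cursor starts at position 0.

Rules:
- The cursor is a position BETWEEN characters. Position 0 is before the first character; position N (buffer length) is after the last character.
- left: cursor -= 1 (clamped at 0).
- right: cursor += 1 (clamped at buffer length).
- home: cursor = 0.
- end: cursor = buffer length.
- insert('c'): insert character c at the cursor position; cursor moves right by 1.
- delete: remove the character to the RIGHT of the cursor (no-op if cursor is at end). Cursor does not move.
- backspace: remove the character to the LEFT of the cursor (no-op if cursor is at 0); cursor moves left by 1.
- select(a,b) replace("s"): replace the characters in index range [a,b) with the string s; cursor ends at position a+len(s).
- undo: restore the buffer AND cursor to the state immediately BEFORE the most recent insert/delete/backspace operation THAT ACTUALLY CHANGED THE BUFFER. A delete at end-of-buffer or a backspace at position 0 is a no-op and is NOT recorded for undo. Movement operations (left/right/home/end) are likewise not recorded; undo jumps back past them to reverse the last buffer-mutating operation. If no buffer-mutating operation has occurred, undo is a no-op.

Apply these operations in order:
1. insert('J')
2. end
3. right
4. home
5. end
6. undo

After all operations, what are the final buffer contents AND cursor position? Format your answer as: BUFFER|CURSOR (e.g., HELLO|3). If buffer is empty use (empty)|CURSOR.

After op 1 (insert('J')): buf='JCTBLJ' cursor=1
After op 2 (end): buf='JCTBLJ' cursor=6
After op 3 (right): buf='JCTBLJ' cursor=6
After op 4 (home): buf='JCTBLJ' cursor=0
After op 5 (end): buf='JCTBLJ' cursor=6
After op 6 (undo): buf='CTBLJ' cursor=0

Answer: CTBLJ|0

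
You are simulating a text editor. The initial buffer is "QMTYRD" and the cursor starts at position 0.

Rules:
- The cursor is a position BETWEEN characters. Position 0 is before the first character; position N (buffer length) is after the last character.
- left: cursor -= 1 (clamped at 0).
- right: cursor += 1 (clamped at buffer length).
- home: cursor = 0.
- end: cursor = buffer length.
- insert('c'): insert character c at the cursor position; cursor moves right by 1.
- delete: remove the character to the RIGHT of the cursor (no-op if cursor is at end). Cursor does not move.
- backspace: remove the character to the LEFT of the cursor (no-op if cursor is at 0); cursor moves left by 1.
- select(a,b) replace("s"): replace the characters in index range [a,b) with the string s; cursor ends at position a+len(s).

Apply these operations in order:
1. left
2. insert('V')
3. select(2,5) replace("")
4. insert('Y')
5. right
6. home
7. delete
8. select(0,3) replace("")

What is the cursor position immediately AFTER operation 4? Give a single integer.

Answer: 3

Derivation:
After op 1 (left): buf='QMTYRD' cursor=0
After op 2 (insert('V')): buf='VQMTYRD' cursor=1
After op 3 (select(2,5) replace("")): buf='VQRD' cursor=2
After op 4 (insert('Y')): buf='VQYRD' cursor=3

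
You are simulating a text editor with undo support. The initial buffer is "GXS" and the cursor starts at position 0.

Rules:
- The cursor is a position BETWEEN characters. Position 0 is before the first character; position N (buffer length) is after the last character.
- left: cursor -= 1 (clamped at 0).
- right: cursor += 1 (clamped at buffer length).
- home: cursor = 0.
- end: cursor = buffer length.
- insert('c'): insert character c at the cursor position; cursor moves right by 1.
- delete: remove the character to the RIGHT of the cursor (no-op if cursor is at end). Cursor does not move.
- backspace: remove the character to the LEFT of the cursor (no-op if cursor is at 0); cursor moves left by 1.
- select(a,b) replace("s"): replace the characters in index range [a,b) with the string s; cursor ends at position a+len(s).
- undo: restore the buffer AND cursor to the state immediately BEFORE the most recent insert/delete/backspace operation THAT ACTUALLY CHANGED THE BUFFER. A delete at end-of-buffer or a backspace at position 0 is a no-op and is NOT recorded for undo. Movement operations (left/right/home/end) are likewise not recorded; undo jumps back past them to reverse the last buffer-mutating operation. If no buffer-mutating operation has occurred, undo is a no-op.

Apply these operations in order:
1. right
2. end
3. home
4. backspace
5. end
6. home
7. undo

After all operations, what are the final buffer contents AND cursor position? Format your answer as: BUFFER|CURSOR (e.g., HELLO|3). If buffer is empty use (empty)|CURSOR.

Answer: GXS|0

Derivation:
After op 1 (right): buf='GXS' cursor=1
After op 2 (end): buf='GXS' cursor=3
After op 3 (home): buf='GXS' cursor=0
After op 4 (backspace): buf='GXS' cursor=0
After op 5 (end): buf='GXS' cursor=3
After op 6 (home): buf='GXS' cursor=0
After op 7 (undo): buf='GXS' cursor=0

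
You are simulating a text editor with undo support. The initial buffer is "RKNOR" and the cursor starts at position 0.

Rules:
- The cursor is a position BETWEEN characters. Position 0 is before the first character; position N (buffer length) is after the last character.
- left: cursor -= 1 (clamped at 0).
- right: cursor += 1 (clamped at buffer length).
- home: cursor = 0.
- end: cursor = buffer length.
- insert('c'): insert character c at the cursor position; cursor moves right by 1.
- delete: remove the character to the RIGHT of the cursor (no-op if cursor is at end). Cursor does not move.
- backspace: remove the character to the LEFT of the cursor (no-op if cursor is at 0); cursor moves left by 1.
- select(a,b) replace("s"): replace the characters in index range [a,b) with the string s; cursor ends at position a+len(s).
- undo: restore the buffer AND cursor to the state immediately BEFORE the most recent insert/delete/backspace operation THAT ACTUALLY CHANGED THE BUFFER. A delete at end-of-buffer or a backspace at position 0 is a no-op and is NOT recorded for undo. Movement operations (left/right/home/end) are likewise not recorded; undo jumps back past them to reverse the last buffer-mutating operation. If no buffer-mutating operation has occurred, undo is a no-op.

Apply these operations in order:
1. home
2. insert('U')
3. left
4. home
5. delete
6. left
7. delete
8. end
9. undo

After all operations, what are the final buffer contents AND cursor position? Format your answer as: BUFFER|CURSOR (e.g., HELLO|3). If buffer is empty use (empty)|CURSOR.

After op 1 (home): buf='RKNOR' cursor=0
After op 2 (insert('U')): buf='URKNOR' cursor=1
After op 3 (left): buf='URKNOR' cursor=0
After op 4 (home): buf='URKNOR' cursor=0
After op 5 (delete): buf='RKNOR' cursor=0
After op 6 (left): buf='RKNOR' cursor=0
After op 7 (delete): buf='KNOR' cursor=0
After op 8 (end): buf='KNOR' cursor=4
After op 9 (undo): buf='RKNOR' cursor=0

Answer: RKNOR|0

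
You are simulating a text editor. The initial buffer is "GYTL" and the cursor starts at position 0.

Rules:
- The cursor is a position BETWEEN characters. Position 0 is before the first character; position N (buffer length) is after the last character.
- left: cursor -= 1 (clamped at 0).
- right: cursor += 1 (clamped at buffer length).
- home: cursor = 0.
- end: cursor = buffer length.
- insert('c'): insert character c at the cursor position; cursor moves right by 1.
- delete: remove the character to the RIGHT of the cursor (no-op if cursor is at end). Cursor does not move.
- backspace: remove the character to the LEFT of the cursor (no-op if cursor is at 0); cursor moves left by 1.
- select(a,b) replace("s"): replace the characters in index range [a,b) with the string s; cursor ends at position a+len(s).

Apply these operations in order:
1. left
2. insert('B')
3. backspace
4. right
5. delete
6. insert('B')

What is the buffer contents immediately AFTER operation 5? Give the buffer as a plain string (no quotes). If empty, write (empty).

After op 1 (left): buf='GYTL' cursor=0
After op 2 (insert('B')): buf='BGYTL' cursor=1
After op 3 (backspace): buf='GYTL' cursor=0
After op 4 (right): buf='GYTL' cursor=1
After op 5 (delete): buf='GTL' cursor=1

Answer: GTL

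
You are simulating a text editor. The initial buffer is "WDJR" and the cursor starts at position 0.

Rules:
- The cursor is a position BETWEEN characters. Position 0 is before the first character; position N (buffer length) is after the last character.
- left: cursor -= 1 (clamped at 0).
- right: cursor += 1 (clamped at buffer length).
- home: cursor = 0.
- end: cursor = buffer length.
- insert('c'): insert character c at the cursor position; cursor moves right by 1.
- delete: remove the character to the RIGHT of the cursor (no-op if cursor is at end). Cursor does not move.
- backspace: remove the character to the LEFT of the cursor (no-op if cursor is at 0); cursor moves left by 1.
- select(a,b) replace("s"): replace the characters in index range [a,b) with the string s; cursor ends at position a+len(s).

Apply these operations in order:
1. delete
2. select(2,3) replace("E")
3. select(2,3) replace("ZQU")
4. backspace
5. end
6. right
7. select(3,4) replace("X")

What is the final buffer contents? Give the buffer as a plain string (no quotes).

Answer: DJZX

Derivation:
After op 1 (delete): buf='DJR' cursor=0
After op 2 (select(2,3) replace("E")): buf='DJE' cursor=3
After op 3 (select(2,3) replace("ZQU")): buf='DJZQU' cursor=5
After op 4 (backspace): buf='DJZQ' cursor=4
After op 5 (end): buf='DJZQ' cursor=4
After op 6 (right): buf='DJZQ' cursor=4
After op 7 (select(3,4) replace("X")): buf='DJZX' cursor=4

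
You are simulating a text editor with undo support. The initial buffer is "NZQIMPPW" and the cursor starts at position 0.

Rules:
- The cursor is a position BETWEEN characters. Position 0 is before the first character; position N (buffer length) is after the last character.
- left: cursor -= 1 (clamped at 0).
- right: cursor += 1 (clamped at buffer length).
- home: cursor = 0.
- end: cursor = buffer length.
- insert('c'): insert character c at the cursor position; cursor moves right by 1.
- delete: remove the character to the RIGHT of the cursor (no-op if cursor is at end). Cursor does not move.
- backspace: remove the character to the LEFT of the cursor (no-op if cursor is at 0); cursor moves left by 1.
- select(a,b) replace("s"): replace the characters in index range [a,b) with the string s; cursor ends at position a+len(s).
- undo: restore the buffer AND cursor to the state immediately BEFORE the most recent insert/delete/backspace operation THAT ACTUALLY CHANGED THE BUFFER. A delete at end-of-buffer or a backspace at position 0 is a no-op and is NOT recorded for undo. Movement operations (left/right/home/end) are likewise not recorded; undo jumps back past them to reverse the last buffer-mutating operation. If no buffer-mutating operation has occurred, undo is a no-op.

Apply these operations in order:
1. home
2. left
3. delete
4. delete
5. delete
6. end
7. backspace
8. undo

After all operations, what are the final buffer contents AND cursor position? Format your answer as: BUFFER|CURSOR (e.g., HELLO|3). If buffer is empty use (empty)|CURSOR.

Answer: IMPPW|5

Derivation:
After op 1 (home): buf='NZQIMPPW' cursor=0
After op 2 (left): buf='NZQIMPPW' cursor=0
After op 3 (delete): buf='ZQIMPPW' cursor=0
After op 4 (delete): buf='QIMPPW' cursor=0
After op 5 (delete): buf='IMPPW' cursor=0
After op 6 (end): buf='IMPPW' cursor=5
After op 7 (backspace): buf='IMPP' cursor=4
After op 8 (undo): buf='IMPPW' cursor=5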